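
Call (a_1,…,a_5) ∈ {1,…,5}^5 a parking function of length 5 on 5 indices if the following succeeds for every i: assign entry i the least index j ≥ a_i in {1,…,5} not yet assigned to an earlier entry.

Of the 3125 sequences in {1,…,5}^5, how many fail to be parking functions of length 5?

#PF = 1·6^4 = 1·1296 = 1296 (Konheim–Weiss)
One tuple (5,4,5,4,5) → sorted (4,4,5,5,5): b_1=4>1, not a PF.
Total 3125; non-PF = 3125−1296 = 1829

1829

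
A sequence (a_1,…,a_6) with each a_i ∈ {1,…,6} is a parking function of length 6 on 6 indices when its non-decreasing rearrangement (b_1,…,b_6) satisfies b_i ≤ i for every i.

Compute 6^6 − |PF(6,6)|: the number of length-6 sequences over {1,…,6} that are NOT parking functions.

29849

Count = (7−6)·7^(6−1) = 1 · 16807 = 16807 (Konheim–Weiss)
E.g. (4,4,5,5,4,6) → sorted (4,4,4,5,5,6): b_1=4>1, not a PF.
So 46656 − 16807 = 29849 fail.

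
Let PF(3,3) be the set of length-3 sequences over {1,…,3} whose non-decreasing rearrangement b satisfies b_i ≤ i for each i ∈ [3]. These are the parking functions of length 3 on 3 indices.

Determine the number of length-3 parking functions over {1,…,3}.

16

Count = (4−3)·4^(3−1) = 1 · 16 = 16 (Konheim–Weiss)
E.g. (3,1,1) → sorted (1,1,3): b_i ≤ i ∀i, a PF.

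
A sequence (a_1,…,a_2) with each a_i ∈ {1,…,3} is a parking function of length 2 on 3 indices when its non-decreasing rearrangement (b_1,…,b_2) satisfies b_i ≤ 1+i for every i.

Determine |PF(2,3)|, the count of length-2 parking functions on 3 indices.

8

#PF = (4−2)·4^(2−1) = 2×4 = 8 (Konheim–Weiss)
One tuple (2,1) → sorted (1,2): b_i ≤ 1+i ∀i, a PF.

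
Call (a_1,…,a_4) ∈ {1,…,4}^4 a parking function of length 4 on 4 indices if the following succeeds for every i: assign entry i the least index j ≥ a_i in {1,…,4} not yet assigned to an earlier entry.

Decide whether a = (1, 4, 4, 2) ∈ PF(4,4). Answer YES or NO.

Rearranged: b = (1, 2, 4, 4).
  b_1=1 ≤ 1
  b_2=2 ≤ 2
  b_3=4 > 3
  fails at i=3 ⇒ NO

NO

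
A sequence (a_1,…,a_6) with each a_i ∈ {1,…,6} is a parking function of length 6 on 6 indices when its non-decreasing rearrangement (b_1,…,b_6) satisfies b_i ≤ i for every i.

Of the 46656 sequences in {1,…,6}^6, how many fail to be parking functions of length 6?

29849

|PF| = (6−6+1)·(6+1)^(6−1) = 1·16807 = 16807 [KW]
Check (6,6,3,3,6,5) → sorted (3,3,5,6,6,6): b_1=3>1, not a PF.
Total 46656; non-PF = 46656−16807 = 29849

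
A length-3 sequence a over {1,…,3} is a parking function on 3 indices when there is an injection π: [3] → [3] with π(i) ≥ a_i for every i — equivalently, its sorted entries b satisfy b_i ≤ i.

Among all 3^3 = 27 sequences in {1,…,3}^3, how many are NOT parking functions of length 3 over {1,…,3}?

|PF| = (3+1−3)·(3+1)^{3−1} = 1 · 16 = 16 [KW]
E.g. (3,3,2) → sorted (2,3,3): b_1=2>1, not a PF.
Total 27; non-PF = 27−16 = 11

11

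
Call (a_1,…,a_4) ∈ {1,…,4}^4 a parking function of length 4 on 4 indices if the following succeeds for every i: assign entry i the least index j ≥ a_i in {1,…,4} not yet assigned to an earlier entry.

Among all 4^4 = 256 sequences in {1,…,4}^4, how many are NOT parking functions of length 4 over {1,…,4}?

Count = (4−4+1)·(4+1)^(4−1) = 1×125 = 125 (Pollak)
Check (4,1,1,4) → sorted (1,1,4,4): b_3=4>3, not a PF.
4^4 − 125 = 256 − 125 = 131

131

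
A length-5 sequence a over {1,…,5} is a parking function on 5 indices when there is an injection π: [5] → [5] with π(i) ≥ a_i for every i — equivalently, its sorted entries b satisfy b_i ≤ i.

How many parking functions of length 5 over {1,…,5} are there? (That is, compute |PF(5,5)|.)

Count = (5+1−5)·(5+1)^{5−1} = 1 · 1296 = 1296 [KW]
E.g. (1,3,2,4,4) → sorted (1,2,3,4,4): b_i ≤ i ∀i, a PF.

1296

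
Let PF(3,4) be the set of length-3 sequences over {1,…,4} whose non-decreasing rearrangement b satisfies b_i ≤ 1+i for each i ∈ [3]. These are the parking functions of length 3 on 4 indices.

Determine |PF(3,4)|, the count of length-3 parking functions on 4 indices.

|PF(3,4)| = (5−3)·5^(3−1) = 2×25 = 50 [KW]
Example (2,1,2) → sorted (1,2,2): b_i ≤ 1+i ∀i, a PF.

50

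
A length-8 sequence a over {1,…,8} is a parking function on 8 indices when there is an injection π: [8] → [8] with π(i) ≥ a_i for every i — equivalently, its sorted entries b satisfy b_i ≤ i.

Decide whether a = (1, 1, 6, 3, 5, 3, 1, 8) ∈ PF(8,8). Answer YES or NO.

Order a: b = (1, 1, 1, 3, 3, 5, 6, 8).
  b_1=1 ≤ 1
  b_2=1 ≤ 2
  b_3=1 ≤ 3
  b_4=3 ≤ 4
  b_5=3 ≤ 5
  b_6=5 ≤ 6
  b_7=6 ≤ 7
  b_8=8 ≤ 8
All bounds hold ⇒ YES

YES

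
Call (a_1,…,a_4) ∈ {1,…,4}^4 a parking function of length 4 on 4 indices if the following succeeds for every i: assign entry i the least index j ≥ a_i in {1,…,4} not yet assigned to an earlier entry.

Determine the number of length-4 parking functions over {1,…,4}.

Count = 1·5^3 = 1 · 125 = 125 (Pollak)
One tuple (1,2,3,3) → sorted (1,2,3,3): b_i ≤ i ∀i, a PF.

125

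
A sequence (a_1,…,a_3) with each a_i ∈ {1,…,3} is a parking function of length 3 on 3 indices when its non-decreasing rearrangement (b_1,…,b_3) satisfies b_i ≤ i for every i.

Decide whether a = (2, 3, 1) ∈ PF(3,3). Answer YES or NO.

Rearranged: b = (1, 2, 3).
  b_1=1 ≤ 1
  b_2=2 ≤ 2
  b_3=3 ≤ 3
All bounds hold ⇒ YES

YES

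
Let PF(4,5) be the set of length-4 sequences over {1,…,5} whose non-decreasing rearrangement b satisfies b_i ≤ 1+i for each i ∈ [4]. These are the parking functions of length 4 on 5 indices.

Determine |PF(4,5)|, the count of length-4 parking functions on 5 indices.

#PF = (5+1−4)·(5+1)^{4−1} = 2·216 = 432 (Pollak)
Example (2,4,5,2) → sorted (2,2,4,5): b_i ≤ 1+i ∀i, a PF.

432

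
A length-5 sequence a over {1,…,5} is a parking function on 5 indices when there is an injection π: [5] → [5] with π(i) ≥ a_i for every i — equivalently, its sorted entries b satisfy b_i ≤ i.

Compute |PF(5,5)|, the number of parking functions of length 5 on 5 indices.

1296

|PF(5,5)| = (5−5+1)·(5+1)^(5−1) = 1 · 1296 = 1296
Check (4,2,1,4,2) → sorted (1,2,2,4,4): b_i ≤ i ∀i, a PF.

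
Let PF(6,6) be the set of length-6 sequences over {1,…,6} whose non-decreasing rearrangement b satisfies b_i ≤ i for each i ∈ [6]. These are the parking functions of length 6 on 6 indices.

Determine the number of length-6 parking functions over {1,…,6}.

16807

|PF(6,6)| = 1·7^5 = 1×16807 = 16807 (Konheim–Weiss)
E.g. (2,1,5,2,5,4) → sorted (1,2,2,4,5,5): b_i ≤ i ∀i, a PF.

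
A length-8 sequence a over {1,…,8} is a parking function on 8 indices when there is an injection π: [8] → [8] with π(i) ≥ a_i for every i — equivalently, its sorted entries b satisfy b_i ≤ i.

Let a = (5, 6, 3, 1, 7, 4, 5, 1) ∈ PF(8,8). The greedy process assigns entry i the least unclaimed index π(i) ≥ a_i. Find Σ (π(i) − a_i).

4

Σπ = 36 ({1..8} each once); Σa = 5+6+3+1+7+4+5+1 = 32; disp = 36−32 = 4.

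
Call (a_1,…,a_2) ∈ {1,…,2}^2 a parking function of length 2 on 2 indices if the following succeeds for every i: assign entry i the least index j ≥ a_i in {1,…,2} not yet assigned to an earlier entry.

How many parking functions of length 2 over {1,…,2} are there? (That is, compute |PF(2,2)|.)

Count = (2−2+1)·(2+1)^(2−1) = 1×3 = 3
E.g. (2,1) → sorted (1,2): b_i ≤ i ∀i, a PF.

3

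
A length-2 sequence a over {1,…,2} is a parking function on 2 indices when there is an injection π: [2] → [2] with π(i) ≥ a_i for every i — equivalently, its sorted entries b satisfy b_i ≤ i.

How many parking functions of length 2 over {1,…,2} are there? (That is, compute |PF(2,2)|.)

Count = (2+1−2)·(2+1)^{2−1} = 1·3 = 3
Check (1,2) → sorted (1,2): b_i ≤ i ∀i, a PF.

3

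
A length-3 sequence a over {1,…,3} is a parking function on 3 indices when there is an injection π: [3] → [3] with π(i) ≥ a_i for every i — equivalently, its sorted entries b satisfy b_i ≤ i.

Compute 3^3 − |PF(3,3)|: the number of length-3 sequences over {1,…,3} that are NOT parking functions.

11

#PF = (4−3)·4^(3−1) = 1·16 = 16 [KW]
E.g. (3,3,3) → sorted (3,3,3): b_1=3>1, not a PF.
3^3 − 16 = 27 − 16 = 11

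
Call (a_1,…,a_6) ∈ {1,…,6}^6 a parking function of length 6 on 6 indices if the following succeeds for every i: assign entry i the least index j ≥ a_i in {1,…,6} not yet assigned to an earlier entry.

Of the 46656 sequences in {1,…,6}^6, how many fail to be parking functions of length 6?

|PF(6,6)| = (7−6)·7^(6−1) = 1·16807 = 16807 [KW]
One tuple (6,4,2,4,5,4) → sorted (2,4,4,4,5,6): b_1=2>1, not a PF.
6^6 − 16807 = 46656 − 16807 = 29849

29849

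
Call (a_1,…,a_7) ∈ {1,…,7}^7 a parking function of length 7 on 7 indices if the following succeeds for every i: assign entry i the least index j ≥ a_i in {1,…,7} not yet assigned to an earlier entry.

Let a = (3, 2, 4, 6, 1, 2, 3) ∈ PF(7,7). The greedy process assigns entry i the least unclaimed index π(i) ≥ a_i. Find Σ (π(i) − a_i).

Σπ = 7·8/2 = 28 (π permutes [7]); Σa = 3+2+4+6+1+2+3 = 21; disp = 28−21 = 7.

7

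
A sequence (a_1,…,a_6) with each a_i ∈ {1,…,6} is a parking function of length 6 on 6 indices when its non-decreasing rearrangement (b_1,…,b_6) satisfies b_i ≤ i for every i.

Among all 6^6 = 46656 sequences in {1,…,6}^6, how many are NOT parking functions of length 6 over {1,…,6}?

29849

|PF(6,6)| = 1·7^5 = 1·16807 = 16807 (Pollak)
E.g. (2,6,3,4,5,6) → sorted (2,3,4,5,6,6): b_1=2>1, not a PF.
So 46656 − 16807 = 29849 fail.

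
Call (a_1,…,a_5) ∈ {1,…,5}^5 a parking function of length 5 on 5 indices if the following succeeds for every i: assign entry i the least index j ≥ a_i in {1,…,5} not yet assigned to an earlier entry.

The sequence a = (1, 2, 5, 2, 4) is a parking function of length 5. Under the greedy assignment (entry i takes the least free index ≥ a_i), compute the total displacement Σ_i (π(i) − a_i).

Σπ(i) = 1+…+5 = 15; Σa = 1+2+5+2+4 = 14; disp = 15−14 = 1.

1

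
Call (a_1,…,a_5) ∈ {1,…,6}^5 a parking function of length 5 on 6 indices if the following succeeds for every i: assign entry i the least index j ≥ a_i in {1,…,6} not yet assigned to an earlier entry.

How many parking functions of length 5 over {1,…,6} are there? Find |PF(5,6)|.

4802

|PF(5,6)| = (6+1−5)·(6+1)^{5−1} = 2×2401 = 4802 [KW]
Check (4,3,4,2,2) → sorted (2,2,3,4,4): b_i ≤ 1+i ∀i, a PF.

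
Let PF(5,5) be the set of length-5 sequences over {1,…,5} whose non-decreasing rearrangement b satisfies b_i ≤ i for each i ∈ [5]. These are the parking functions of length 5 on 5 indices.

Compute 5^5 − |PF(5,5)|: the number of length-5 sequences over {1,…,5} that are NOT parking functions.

1829

Count = (6−5)·6^(5−1) = 1×1296 = 1296 [KW]
Example (4,5,5,4,1) → sorted (1,4,4,5,5): b_2=4>2, not a PF.
5^5 − 1296 = 3125 − 1296 = 1829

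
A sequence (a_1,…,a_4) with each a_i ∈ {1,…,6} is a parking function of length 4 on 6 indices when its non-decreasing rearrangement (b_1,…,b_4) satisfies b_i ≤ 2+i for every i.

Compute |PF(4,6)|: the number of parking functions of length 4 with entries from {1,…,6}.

|PF(4,6)| = (6−4+1)·(6+1)^(4−1) = 3·343 = 1029 [KW]
One tuple (4,5,3,6) → sorted (3,4,5,6): b_i ≤ 2+i ∀i, a PF.

1029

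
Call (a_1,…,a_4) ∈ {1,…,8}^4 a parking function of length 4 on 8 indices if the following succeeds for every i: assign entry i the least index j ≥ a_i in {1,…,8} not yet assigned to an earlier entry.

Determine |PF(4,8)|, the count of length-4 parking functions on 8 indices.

Count = (9−4)·9^(4−1) = 5 · 729 = 3645 (Pollak)
One tuple (6,3,6,3) → sorted (3,3,6,6): b_i ≤ 4+i ∀i, a PF.

3645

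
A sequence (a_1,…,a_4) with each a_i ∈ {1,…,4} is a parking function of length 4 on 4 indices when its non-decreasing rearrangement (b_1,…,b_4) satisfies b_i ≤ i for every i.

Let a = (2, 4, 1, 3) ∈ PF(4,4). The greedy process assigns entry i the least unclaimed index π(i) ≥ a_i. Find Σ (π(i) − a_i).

0

Σπ(i) = 1+…+4 = 10; Σa = 2+4+1+3 = 10; disp = 10−10 = 0.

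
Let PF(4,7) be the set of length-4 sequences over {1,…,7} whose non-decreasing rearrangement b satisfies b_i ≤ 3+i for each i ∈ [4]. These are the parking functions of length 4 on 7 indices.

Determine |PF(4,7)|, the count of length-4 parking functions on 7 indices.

2048

Count = (7+1−4)·(7+1)^{4−1} = 4×512 = 2048 [KW]
E.g. (1,4,7,1) → sorted (1,1,4,7): b_i ≤ 3+i ∀i, a PF.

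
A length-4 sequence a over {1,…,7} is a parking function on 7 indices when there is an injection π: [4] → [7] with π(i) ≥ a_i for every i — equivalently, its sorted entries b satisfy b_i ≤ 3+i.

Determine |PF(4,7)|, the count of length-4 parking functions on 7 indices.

|PF(4,7)| = (8−4)·8^(4−1) = 4·512 = 2048
One tuple (4,4,2,7) → sorted (2,4,4,7): b_i ≤ 3+i ∀i, a PF.

2048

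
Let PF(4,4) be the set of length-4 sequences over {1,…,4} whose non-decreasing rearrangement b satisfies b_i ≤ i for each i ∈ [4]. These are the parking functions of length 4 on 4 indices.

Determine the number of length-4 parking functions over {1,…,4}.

Count = 1·5^3 = 1·125 = 125 (Pollak)
E.g. (2,1,1,4) → sorted (1,1,2,4): b_i ≤ i ∀i, a PF.

125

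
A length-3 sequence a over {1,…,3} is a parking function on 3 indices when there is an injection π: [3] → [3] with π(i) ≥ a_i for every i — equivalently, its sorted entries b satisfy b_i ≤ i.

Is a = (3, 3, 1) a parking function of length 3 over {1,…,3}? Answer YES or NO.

Order a: b = (1, 3, 3).
  b_1=1 ≤ 1
  b_2=3 > 2
  fails at i=2 ⇒ NO

NO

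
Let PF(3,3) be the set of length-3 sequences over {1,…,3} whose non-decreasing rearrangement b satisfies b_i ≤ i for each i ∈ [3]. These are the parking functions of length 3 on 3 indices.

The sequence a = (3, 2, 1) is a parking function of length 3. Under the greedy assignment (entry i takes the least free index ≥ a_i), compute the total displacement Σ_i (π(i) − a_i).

0

Σπ = 3·4/2 = 6 (π permutes [3]); Σa = 3+2+1 = 6; disp = 6−6 = 0.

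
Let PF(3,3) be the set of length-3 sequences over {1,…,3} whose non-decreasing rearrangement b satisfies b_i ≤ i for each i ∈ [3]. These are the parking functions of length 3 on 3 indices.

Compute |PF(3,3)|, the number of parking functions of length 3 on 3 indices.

16

Count = (3−3+1)·(3+1)^(3−1) = 1 · 16 = 16 [KW]
One tuple (1,3,2) → sorted (1,2,3): b_i ≤ i ∀i, a PF.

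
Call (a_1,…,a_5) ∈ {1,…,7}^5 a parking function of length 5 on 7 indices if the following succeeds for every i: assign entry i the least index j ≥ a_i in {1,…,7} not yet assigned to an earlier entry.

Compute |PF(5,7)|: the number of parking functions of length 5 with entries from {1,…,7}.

12288

Count = 3·8^4 = 3·4096 = 12288 (Pollak)
Check (5,4,3,3,5) → sorted (3,3,4,5,5): b_i ≤ 2+i ∀i, a PF.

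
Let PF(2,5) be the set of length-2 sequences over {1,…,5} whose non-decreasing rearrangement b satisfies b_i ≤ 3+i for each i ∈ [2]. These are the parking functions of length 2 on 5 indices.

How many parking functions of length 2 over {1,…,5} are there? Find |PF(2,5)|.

24

|PF(2,5)| = (6−2)·6^(2−1) = 4×6 = 24 [KW]
E.g. (3,4) → sorted (3,4): b_i ≤ 3+i ∀i, a PF.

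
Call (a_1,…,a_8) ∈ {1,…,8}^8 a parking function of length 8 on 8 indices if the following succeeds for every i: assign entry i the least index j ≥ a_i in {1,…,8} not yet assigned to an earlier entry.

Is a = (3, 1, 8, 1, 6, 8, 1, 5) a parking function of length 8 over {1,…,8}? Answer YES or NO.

Order a: b = (1, 1, 1, 3, 5, 6, 8, 8).
  b_1=1 ≤ 1
  b_2=1 ≤ 2
  b_3=1 ≤ 3
  b_4=3 ≤ 4
  b_5=5 ≤ 5
  b_6=6 ≤ 6
  b_7=8 > 7
  fails at i=7 ⇒ NO

NO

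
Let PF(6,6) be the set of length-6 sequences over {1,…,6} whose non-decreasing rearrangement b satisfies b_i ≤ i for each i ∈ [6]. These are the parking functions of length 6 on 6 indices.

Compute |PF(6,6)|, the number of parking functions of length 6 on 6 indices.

|PF(6,6)| = 1·7^5 = 1 · 16807 = 16807 (Pollak)
One tuple (2,5,4,5,1,2) → sorted (1,2,2,4,5,5): b_i ≤ i ∀i, a PF.

16807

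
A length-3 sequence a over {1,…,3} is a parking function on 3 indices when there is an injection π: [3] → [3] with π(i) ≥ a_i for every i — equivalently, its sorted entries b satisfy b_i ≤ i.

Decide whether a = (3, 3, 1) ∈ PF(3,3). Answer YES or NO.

Rearranged: b = (1, 3, 3).
  b_1=1 ≤ 1
  b_2=3 > 2
  fails at i=2 ⇒ NO

NO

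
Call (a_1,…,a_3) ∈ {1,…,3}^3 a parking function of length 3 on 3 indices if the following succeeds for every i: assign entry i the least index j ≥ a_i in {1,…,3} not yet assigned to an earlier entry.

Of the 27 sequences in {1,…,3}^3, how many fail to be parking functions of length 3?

11

Count = (4−3)·4^(3−1) = 1 · 16 = 16
E.g. (2,2,3) → sorted (2,2,3): b_1=2>1, not a PF.
Total 27; non-PF = 27−16 = 11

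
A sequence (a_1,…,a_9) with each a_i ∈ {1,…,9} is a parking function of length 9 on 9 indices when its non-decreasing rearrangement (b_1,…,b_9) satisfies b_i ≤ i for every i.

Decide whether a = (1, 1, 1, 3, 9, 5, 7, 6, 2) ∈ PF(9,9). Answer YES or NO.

YES

Sorted: b = (1, 1, 1, 2, 3, 5, 6, 7, 9).
  b_1=1 ≤ 1
  b_2=1 ≤ 2
  b_3=1 ≤ 3
  b_4=2 ≤ 4
  b_5=3 ≤ 5
  b_6=5 ≤ 6
  b_7=6 ≤ 7
  b_8=7 ≤ 8
  b_9=9 ≤ 9
All bounds hold ⇒ YES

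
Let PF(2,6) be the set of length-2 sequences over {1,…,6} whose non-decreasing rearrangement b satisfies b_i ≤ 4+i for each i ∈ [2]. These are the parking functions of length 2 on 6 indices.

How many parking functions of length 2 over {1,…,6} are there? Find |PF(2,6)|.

35

|PF(2,6)| = 5·7^1 = 5 · 7 = 35 (Pollak)
Example (3,2) → sorted (2,3): b_i ≤ 4+i ∀i, a PF.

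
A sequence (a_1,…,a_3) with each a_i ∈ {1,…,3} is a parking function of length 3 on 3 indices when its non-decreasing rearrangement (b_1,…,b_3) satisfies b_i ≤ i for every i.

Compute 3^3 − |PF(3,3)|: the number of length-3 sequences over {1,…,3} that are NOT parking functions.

|PF| = (4−3)·4^(3−1) = 1×16 = 16 [KW]
E.g. (3,3,2) → sorted (2,3,3): b_1=2>1, not a PF.
So 27 − 16 = 11 fail.

11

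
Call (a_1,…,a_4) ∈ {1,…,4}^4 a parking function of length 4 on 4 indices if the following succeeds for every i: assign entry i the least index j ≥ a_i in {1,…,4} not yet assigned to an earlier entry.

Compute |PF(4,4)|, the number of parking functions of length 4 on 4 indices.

125

|PF| = (4+1−4)·(4+1)^{4−1} = 1·125 = 125 (Pollak)
Example (3,4,1,2) → sorted (1,2,3,4): b_i ≤ i ∀i, a PF.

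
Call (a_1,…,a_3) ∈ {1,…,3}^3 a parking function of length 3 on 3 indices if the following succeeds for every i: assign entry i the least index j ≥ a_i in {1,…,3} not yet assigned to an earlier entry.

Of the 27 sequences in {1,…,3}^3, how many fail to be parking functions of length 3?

11

|PF| = 1·4^2 = 1·16 = 16
Example (2,2,2) → sorted (2,2,2): b_1=2>1, not a PF.
Total 27; non-PF = 27−16 = 11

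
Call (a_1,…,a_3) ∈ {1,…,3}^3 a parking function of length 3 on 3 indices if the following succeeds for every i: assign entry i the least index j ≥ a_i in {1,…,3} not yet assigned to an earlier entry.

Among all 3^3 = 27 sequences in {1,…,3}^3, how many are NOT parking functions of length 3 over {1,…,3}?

11

#PF = (3−3+1)·(3+1)^(3−1) = 1×16 = 16
Example (3,3,1) → sorted (1,3,3): b_2=3>2, not a PF.
3^3 − 16 = 27 − 16 = 11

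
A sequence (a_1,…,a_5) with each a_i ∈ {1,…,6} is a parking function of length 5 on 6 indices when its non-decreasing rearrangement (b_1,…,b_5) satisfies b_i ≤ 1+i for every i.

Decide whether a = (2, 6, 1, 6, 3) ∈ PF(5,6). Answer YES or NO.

Rearranged: b = (1, 2, 3, 6, 6).
  b_1=1 ≤ 2
  b_2=2 ≤ 3
  b_3=3 ≤ 4
  b_4=6 > 5
  fails at i=4 ⇒ NO

NO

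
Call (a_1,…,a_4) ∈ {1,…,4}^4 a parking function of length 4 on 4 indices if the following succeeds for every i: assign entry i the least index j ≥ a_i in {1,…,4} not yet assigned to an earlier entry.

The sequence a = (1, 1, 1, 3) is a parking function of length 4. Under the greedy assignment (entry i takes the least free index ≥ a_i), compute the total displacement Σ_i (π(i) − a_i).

4

Σπ = 10 ({1..4} each once); Σa = 1+1+1+3 = 6; disp = 10−6 = 4.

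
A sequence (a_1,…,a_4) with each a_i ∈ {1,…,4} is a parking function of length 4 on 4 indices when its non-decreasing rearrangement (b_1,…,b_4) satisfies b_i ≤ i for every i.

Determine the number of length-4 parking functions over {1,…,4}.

125

|PF| = (4+1−4)·(4+1)^{4−1} = 1×125 = 125 [KW]
Example (2,2,1,4) → sorted (1,2,2,4): b_i ≤ i ∀i, a PF.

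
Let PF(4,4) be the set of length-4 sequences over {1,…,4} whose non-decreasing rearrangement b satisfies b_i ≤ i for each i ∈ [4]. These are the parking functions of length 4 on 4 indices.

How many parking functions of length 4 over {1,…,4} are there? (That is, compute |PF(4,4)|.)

125

|PF(4,4)| = (4−4+1)·(4+1)^(4−1) = 1×125 = 125
One tuple (1,4,1,3) → sorted (1,1,3,4): b_i ≤ i ∀i, a PF.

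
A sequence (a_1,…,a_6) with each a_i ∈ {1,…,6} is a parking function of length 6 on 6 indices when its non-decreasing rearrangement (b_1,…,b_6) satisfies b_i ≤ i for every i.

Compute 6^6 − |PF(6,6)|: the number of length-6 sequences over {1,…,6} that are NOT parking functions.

|PF| = 1·7^5 = 1 · 16807 = 16807 (Pollak)
E.g. (2,6,5,3,2,5) → sorted (2,2,3,5,5,6): b_1=2>1, not a PF.
6^6 − 16807 = 46656 − 16807 = 29849

29849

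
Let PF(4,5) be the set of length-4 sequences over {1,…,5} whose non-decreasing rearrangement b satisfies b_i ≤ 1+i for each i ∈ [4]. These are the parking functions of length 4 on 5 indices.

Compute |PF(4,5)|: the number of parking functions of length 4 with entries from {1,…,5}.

Count = 2·6^3 = 2 · 216 = 432 (Pollak)
Check (1,3,5,2) → sorted (1,2,3,5): b_i ≤ 1+i ∀i, a PF.

432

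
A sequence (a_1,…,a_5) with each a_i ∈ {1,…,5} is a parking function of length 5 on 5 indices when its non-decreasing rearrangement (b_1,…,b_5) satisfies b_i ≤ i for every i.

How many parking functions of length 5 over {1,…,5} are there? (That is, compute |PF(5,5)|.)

|PF(5,5)| = (5−5+1)·(5+1)^(5−1) = 1×1296 = 1296
E.g. (2,5,4,1,2) → sorted (1,2,2,4,5): b_i ≤ i ∀i, a PF.

1296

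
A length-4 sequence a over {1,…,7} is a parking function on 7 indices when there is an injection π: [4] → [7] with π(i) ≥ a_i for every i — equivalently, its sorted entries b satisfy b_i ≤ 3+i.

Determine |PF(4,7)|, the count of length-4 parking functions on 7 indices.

2048

Count = 4·8^3 = 4 · 512 = 2048 (Konheim–Weiss)
One tuple (2,2,3,7) → sorted (2,2,3,7): b_i ≤ 3+i ∀i, a PF.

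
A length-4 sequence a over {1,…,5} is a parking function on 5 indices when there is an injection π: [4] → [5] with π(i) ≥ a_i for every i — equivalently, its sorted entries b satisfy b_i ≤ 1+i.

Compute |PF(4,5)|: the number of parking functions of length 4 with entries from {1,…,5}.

432

Count = 2·6^3 = 2×216 = 432 (Konheim–Weiss)
Example (3,2,2,2) → sorted (2,2,2,3): b_i ≤ 1+i ∀i, a PF.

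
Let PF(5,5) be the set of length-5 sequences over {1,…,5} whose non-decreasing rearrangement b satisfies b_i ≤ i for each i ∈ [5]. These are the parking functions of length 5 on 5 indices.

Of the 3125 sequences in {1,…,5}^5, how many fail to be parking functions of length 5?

#PF = (5+1−5)·(5+1)^{5−1} = 1 · 1296 = 1296 [KW]
One tuple (5,5,5,5,4) → sorted (4,5,5,5,5): b_1=4>1, not a PF.
Total 3125; non-PF = 3125−1296 = 1829

1829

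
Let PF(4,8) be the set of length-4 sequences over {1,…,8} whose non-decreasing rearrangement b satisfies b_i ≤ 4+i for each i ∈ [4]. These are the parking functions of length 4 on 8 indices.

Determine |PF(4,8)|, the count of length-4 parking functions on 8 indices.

3645

|PF| = 5·9^3 = 5 · 729 = 3645 (Pollak)
One tuple (7,3,7,5) → sorted (3,5,7,7): b_i ≤ 4+i ∀i, a PF.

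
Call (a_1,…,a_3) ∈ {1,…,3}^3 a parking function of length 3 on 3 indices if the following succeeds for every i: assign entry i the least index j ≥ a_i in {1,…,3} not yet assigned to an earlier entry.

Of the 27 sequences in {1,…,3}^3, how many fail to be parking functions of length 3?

11

#PF = (4−3)·4^(3−1) = 1 · 16 = 16 (Pollak)
One tuple (2,3,3) → sorted (2,3,3): b_1=2>1, not a PF.
3^3 − 16 = 27 − 16 = 11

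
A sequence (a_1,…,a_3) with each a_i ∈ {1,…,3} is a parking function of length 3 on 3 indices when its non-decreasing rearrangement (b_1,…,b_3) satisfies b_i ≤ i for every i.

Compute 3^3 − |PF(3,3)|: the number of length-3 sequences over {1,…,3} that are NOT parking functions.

#PF = (3−3+1)·(3+1)^(3−1) = 1·16 = 16
Check (2,3,3) → sorted (2,3,3): b_1=2>1, not a PF.
3^3 − 16 = 27 − 16 = 11

11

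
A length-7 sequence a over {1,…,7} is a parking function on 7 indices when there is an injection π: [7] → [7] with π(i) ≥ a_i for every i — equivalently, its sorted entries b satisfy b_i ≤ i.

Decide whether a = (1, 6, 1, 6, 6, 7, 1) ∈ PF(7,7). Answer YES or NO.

NO

Rearranged: b = (1, 1, 1, 6, 6, 6, 7).
  b_1=1 ≤ 1
  b_2=1 ≤ 2
  b_3=1 ≤ 3
  b_4=6 > 4
  fails at i=4 ⇒ NO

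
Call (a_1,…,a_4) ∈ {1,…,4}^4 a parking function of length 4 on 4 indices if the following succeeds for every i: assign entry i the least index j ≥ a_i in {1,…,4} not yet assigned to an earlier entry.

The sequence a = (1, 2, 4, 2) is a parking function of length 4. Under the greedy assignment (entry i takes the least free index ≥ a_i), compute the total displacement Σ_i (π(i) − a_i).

Σπ = 10 ({1..4} each once); Σa = 1+2+4+2 = 9; disp = 10−9 = 1.

1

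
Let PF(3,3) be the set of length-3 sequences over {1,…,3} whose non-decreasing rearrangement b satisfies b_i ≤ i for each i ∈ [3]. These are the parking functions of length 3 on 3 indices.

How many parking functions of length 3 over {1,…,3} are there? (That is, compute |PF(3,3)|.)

16

|PF(3,3)| = (3−3+1)·(3+1)^(3−1) = 1·16 = 16 (Konheim–Weiss)
Example (3,1,1) → sorted (1,1,3): b_i ≤ i ∀i, a PF.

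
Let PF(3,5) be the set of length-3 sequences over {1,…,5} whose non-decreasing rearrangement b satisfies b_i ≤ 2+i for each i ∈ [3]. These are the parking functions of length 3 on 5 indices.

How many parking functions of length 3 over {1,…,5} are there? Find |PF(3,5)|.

|PF| = (5−3+1)·(5+1)^(3−1) = 3·36 = 108 [KW]
Example (5,2,1) → sorted (1,2,5): b_i ≤ 2+i ∀i, a PF.

108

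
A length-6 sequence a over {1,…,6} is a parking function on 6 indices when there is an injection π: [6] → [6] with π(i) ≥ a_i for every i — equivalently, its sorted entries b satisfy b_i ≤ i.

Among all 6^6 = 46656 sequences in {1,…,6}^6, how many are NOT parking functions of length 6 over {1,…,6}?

29849

|PF(6,6)| = (6−6+1)·(6+1)^(6−1) = 1·16807 = 16807 (Konheim–Weiss)
Example (6,4,5,4,6,6) → sorted (4,4,5,6,6,6): b_1=4>1, not a PF.
So 46656 − 16807 = 29849 fail.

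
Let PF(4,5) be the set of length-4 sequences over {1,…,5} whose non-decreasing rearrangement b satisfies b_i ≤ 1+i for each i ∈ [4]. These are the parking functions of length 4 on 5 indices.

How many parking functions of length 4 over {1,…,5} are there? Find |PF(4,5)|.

#PF = (5−4+1)·(5+1)^(4−1) = 2·216 = 432 (Pollak)
One tuple (1,4,2,2) → sorted (1,2,2,4): b_i ≤ 1+i ∀i, a PF.

432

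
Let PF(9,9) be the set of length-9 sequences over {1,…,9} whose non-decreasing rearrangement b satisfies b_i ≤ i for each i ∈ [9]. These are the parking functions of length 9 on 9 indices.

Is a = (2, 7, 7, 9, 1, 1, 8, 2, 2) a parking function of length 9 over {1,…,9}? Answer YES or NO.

NO

Order a: b = (1, 1, 2, 2, 2, 7, 7, 8, 9).
  b_1=1 ≤ 1
  b_2=1 ≤ 2
  b_3=2 ≤ 3
  b_4=2 ≤ 4
  b_5=2 ≤ 5
  b_6=7 > 6
  fails at i=6 ⇒ NO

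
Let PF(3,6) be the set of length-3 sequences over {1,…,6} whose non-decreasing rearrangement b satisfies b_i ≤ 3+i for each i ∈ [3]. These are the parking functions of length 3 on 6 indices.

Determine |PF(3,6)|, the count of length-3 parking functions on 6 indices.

Count = (7−3)·7^(3−1) = 4×49 = 196 (Pollak)
Example (2,2,3) → sorted (2,2,3): b_i ≤ 3+i ∀i, a PF.

196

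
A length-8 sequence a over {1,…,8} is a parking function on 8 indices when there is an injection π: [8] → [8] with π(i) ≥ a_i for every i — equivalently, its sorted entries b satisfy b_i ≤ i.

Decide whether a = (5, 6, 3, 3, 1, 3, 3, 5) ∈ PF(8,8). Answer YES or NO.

NO

Rearranged: b = (1, 3, 3, 3, 3, 5, 5, 6).
  b_1=1 ≤ 1
  b_2=3 > 2
  fails at i=2 ⇒ NO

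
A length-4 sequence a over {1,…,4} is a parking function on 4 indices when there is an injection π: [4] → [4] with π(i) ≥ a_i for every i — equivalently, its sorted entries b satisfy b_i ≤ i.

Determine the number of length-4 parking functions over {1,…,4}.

125

#PF = 1·5^3 = 1×125 = 125 (Konheim–Weiss)
Example (2,3,1,4) → sorted (1,2,3,4): b_i ≤ i ∀i, a PF.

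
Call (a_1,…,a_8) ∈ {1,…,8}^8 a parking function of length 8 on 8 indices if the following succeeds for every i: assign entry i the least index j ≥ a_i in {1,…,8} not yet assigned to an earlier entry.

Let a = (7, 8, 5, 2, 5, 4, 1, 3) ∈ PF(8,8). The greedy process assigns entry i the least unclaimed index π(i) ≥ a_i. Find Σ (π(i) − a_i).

1

Σπ = 36 ({1..8} each once); Σa = 7+8+5+2+5+4+1+3 = 35; disp = 36−35 = 1.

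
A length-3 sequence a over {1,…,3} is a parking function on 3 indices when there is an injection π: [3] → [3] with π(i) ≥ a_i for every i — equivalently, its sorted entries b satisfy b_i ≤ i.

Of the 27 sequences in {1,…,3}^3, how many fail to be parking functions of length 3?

|PF(3,3)| = (4−3)·4^(3−1) = 1×16 = 16 [KW]
One tuple (2,3,3) → sorted (2,3,3): b_1=2>1, not a PF.
3^3 − 16 = 27 − 16 = 11

11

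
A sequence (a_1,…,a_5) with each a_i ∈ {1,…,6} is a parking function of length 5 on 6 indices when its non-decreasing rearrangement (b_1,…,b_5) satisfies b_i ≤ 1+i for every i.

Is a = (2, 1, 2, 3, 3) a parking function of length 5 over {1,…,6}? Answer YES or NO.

YES

Order a: b = (1, 2, 2, 3, 3).
  b_1=1 ≤ 2
  b_2=2 ≤ 3
  b_3=2 ≤ 4
  b_4=3 ≤ 5
  b_5=3 ≤ 6
All bounds hold ⇒ YES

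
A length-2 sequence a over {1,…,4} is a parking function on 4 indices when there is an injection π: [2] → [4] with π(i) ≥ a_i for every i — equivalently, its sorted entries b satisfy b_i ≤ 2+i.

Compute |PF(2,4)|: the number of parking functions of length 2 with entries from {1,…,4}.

15

Count = (4+1−2)·(4+1)^{2−1} = 3×5 = 15
Check (1,1) → sorted (1,1): b_i ≤ 2+i ∀i, a PF.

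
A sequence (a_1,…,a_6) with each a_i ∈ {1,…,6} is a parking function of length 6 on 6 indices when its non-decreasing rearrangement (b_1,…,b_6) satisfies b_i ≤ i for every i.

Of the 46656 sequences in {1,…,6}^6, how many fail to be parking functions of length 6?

|PF(6,6)| = 1·7^5 = 1 · 16807 = 16807
E.g. (6,6,6,1,2,6) → sorted (1,2,6,6,6,6): b_3=6>3, not a PF.
So 46656 − 16807 = 29849 fail.

29849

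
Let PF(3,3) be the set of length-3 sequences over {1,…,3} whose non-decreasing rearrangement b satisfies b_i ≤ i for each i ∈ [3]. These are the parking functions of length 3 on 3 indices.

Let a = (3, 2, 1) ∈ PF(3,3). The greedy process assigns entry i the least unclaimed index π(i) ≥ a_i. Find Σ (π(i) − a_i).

Σπ = 3·4/2 = 6 (π permutes [3]); Σa = 3+2+1 = 6; disp = 6−6 = 0.

0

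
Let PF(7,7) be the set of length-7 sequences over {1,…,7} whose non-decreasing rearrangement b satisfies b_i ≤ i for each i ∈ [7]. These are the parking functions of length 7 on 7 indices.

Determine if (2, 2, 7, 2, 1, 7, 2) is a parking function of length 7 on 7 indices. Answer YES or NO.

NO

Order a: b = (1, 2, 2, 2, 2, 7, 7).
  b_1=1 ≤ 1
  b_2=2 ≤ 2
  b_3=2 ≤ 3
  b_4=2 ≤ 4
  b_5=2 ≤ 5
  b_6=7 > 6
  fails at i=6 ⇒ NO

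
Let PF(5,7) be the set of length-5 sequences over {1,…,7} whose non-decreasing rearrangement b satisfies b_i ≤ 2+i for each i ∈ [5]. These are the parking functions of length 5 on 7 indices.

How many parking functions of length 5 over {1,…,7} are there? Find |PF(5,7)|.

|PF| = (8−5)·8^(5−1) = 3·4096 = 12288 (Pollak)
E.g. (5,2,7,2,3) → sorted (2,2,3,5,7): b_i ≤ 2+i ∀i, a PF.

12288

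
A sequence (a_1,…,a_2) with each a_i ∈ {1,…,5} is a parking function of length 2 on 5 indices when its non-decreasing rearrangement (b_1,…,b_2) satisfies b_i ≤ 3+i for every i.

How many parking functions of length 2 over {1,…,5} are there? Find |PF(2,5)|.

|PF| = (6−2)·6^(2−1) = 4 · 6 = 24
Example (4,5) → sorted (4,5): b_i ≤ 3+i ∀i, a PF.

24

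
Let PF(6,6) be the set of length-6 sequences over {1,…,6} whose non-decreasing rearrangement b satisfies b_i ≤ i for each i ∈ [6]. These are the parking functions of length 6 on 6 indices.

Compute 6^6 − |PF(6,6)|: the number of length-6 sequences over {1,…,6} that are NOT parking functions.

|PF(6,6)| = (6−6+1)·(6+1)^(6−1) = 1 · 16807 = 16807 (Pollak)
E.g. (6,6,2,6,4,5) → sorted (2,4,5,6,6,6): b_1=2>1, not a PF.
6^6 − 16807 = 46656 − 16807 = 29849

29849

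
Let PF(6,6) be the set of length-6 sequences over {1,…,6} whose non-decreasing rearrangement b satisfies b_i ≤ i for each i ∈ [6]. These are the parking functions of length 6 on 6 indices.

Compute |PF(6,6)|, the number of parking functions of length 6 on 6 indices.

16807

|PF| = (6−6+1)·(6+1)^(6−1) = 1·16807 = 16807
One tuple (6,2,1,1,4,4) → sorted (1,1,2,4,4,6): b_i ≤ i ∀i, a PF.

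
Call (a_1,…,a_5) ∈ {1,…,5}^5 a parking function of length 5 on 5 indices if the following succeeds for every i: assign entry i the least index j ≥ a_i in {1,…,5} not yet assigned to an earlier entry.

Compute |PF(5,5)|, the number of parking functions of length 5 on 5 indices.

#PF = (5+1−5)·(5+1)^{5−1} = 1×1296 = 1296 (Konheim–Weiss)
Example (5,4,3,2,1) → sorted (1,2,3,4,5): b_i ≤ i ∀i, a PF.

1296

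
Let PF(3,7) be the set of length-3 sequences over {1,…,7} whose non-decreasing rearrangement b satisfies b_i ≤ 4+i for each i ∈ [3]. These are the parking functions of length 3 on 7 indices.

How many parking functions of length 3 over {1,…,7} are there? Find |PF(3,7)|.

|PF(3,7)| = (8−3)·8^(3−1) = 5×64 = 320 (Konheim–Weiss)
One tuple (7,6,2) → sorted (2,6,7): b_i ≤ 4+i ∀i, a PF.

320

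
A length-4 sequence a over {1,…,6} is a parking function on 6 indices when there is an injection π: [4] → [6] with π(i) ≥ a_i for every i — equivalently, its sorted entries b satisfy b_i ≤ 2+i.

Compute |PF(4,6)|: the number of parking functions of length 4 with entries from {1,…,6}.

1029

#PF = 3·7^3 = 3 · 343 = 1029 (Pollak)
Example (4,5,3,6) → sorted (3,4,5,6): b_i ≤ 2+i ∀i, a PF.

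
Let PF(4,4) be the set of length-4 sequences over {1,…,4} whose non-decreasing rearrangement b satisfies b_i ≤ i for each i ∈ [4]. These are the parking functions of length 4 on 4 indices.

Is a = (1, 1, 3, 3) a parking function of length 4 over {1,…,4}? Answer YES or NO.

YES

Sorted: b = (1, 1, 3, 3).
  b_1=1 ≤ 1
  b_2=1 ≤ 2
  b_3=3 ≤ 3
  b_4=3 ≤ 4
All bounds hold ⇒ YES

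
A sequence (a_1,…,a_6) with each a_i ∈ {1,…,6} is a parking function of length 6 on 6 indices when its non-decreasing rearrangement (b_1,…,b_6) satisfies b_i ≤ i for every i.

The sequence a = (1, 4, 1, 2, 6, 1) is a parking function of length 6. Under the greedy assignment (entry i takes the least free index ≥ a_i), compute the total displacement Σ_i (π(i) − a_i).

6

Σπ = 21 ({1..6} each once); Σa = 1+4+1+2+6+1 = 15; disp = 21−15 = 6.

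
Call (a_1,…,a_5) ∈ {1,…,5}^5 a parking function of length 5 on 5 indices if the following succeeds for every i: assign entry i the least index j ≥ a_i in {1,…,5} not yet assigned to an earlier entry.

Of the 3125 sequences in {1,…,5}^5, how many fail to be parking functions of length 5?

1829

Count = (5+1−5)·(5+1)^{5−1} = 1×1296 = 1296 [KW]
One tuple (1,4,5,5,5) → sorted (1,4,5,5,5): b_2=4>2, not a PF.
Total 3125; non-PF = 3125−1296 = 1829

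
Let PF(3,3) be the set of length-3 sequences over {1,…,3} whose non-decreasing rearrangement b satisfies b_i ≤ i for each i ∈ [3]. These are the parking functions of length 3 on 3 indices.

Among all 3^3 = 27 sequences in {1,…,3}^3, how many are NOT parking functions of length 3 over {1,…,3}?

#PF = 1·4^2 = 1×16 = 16 [KW]
Example (3,3,3) → sorted (3,3,3): b_1=3>1, not a PF.
Total 27; non-PF = 27−16 = 11

11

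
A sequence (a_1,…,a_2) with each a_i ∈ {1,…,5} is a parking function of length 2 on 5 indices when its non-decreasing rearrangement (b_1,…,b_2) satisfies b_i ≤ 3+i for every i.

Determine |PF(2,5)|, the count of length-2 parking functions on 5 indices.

|PF| = (5−2+1)·(5+1)^(2−1) = 4×6 = 24 (Konheim–Weiss)
One tuple (4,5) → sorted (4,5): b_i ≤ 3+i ∀i, a PF.

24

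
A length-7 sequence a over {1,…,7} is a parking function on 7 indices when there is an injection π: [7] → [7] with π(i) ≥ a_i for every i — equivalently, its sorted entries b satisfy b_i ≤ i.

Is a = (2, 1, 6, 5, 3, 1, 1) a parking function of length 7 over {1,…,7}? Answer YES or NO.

Order a: b = (1, 1, 1, 2, 3, 5, 6).
  b_1=1 ≤ 1
  b_2=1 ≤ 2
  b_3=1 ≤ 3
  b_4=2 ≤ 4
  b_5=3 ≤ 5
  b_6=5 ≤ 6
  b_7=6 ≤ 7
All bounds hold ⇒ YES

YES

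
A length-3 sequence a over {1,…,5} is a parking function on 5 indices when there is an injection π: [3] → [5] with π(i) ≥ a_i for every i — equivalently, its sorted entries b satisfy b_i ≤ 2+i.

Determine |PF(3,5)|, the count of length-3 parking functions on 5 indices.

|PF| = (6−3)·6^(3−1) = 3×36 = 108 (Konheim–Weiss)
Check (1,1,3) → sorted (1,1,3): b_i ≤ 2+i ∀i, a PF.

108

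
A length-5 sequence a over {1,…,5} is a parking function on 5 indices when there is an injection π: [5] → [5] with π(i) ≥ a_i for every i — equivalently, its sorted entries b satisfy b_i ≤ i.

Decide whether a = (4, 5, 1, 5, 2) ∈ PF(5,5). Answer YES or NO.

NO

Rearranged: b = (1, 2, 4, 5, 5).
  b_1=1 ≤ 1
  b_2=2 ≤ 2
  b_3=4 > 3
  fails at i=3 ⇒ NO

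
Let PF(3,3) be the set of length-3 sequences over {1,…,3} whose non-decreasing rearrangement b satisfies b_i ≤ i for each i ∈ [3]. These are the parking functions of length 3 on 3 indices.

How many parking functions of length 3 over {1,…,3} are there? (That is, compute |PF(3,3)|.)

16

|PF| = (3−3+1)·(3+1)^(3−1) = 1 · 16 = 16 (Pollak)
One tuple (3,1,1) → sorted (1,1,3): b_i ≤ i ∀i, a PF.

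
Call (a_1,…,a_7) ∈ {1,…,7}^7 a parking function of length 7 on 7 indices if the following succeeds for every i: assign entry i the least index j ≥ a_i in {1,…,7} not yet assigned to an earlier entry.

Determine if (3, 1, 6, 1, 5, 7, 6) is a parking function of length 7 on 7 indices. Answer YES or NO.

NO

Rearranged: b = (1, 1, 3, 5, 6, 6, 7).
  b_1=1 ≤ 1
  b_2=1 ≤ 2
  b_3=3 ≤ 3
  b_4=5 > 4
  fails at i=4 ⇒ NO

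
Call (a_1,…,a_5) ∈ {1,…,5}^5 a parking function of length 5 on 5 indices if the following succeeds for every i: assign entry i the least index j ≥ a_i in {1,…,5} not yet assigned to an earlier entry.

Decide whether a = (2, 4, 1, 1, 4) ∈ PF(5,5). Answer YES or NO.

YES

Sorted: b = (1, 1, 2, 4, 4).
  b_1=1 ≤ 1
  b_2=1 ≤ 2
  b_3=2 ≤ 3
  b_4=4 ≤ 4
  b_5=4 ≤ 5
All bounds hold ⇒ YES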